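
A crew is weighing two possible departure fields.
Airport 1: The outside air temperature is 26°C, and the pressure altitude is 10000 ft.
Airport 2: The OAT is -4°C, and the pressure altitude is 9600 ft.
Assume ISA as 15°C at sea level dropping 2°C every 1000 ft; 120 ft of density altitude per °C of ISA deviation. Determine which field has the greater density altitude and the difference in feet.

Airport 1: ISA temp = -5°C, deviation +31°C, DA = 10000 + 120 × 31 = 13720 ft.
Airport 2: ISA temp = -4.2°C, deviation +0.2°C, DA = 9600 + 120 × 0.2 = 9624 ft.
Airport 1 is higher by 13720 − 9624 = 4096 ft.

Airport 1 by 4096 ft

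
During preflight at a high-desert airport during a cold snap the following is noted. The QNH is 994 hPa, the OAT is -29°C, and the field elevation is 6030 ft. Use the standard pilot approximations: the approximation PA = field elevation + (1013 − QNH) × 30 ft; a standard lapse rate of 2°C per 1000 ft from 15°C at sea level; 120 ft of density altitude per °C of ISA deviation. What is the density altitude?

2904 ft

Pressure altitude = 6030 + (1013 − 994) × 30 = 6030 + (+570) = 6600 ft.
ISA temperature at 6600 ft = 15 − 2 × (6600/1000) = 1.8°C.
ISA deviation = -29 − 1.8 = -30.8°C.
Density altitude = 6600 + 120 × (-30.8) = 2904 ft.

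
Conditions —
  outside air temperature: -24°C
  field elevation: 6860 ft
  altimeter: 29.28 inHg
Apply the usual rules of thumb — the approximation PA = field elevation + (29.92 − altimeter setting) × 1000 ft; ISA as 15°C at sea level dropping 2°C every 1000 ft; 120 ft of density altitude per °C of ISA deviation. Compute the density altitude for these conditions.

4620 ft

Pressure altitude = 6860 + (29.92 − 29.28) × 1000 = 6860 + (+640) = 7500 ft.
ISA temperature at 7500 ft = 15 − 2 × (7500/1000) = 0°C.
ISA deviation = -24 − 0 = -24°C.
Density altitude = 7500 + 120 × (-24) = 4620 ft.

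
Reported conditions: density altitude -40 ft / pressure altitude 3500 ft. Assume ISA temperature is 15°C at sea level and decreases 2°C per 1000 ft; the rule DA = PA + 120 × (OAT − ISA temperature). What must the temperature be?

-21.5°C

Density altitude − pressure altitude = -40 − 3500 = -3540 ft.
At 120 ft/°C that is an ISA deviation of -3540/120 = -29.5°C.
ISA temperature at 3500 ft = 15 − 2 × (3500/1000) = 8°C.
OAT = ISA + deviation = 8 + (-29.5) = -21.5°C.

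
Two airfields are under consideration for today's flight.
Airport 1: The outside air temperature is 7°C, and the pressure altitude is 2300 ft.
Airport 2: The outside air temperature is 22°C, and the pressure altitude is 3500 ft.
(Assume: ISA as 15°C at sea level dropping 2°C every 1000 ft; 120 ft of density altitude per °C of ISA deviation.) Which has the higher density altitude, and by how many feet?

Airport 1: ISA temp = 10.4°C, deviation -3.4°C, DA = 2300 + 120 × (-3.4) = 1892 ft.
Airport 2: ISA temp = 8°C, deviation +14°C, DA = 3500 + 120 × 14 = 5180 ft.
Airport 2 is higher by 5180 − 1892 = 3288 ft.

Airport 2 by 3288 ft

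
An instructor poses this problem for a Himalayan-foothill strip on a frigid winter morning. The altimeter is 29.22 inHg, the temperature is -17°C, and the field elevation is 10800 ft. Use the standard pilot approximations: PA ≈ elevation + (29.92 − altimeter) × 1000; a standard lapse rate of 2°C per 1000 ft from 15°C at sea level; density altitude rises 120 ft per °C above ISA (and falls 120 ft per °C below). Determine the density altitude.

10420 ft

Pressure altitude = 10800 + (29.92 − 29.22) × 1000 = 10800 + (+700) = 11500 ft.
ISA temperature at 11500 ft = 15 − 2 × (11500/1000) = -8°C.
ISA deviation = -17 − (-8) = -9°C.
Density altitude = 11500 + 120 × (-9) = 10420 ft.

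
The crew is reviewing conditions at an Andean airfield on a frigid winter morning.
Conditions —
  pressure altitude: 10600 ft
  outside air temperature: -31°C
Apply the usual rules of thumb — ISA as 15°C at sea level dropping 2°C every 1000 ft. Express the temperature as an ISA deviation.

ISA temperature at 10600 ft = 15 − 2 × (10600/1000) = -6.2°C.
Deviation = OAT − ISA = -31 − (-6.2) = -24.8°C.

ISA-24.8°C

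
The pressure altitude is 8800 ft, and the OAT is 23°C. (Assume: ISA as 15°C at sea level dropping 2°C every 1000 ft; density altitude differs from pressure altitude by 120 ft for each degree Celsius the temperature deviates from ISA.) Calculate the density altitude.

11872 ft

ISA temperature at 8800 ft = 15 − 2 × (8800/1000) = -2.6°C.
ISA deviation = 23 − (-2.6) = +25.6°C.
Density altitude = 8800 + 120 × (25.6) = 8800 + (+3072) = 11872 ft.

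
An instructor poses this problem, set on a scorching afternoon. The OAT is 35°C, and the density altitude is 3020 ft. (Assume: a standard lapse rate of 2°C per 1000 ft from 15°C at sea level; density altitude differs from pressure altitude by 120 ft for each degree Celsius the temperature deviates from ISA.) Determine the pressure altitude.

DA = PA + 120 × (OAT − (15 − 2·PA/1000)) = PA + 120·OAT − 1800 + 0.24·PA = 1.24·PA + 120·OAT − 1800.
So 1.24·PA = 3020 − 120 × 35 + 1800 = 620.
PA = 620 / 1.24 = 500 ft.

500 ft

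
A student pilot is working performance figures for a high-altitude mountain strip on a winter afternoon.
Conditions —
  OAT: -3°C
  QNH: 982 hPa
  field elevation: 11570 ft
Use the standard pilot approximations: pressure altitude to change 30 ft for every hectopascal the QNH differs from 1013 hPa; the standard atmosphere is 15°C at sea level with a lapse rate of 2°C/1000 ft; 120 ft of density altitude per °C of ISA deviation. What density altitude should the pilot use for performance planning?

Pressure altitude = 11570 + (1013 − 982) × 30 = 11570 + (+930) = 12500 ft.
ISA temperature at 12500 ft = 15 − 2 × (12500/1000) = -10°C.
ISA deviation = -3 − (-10) = +7°C.
Density altitude = 12500 + 120 × (7) = 13340 ft.

13340 ft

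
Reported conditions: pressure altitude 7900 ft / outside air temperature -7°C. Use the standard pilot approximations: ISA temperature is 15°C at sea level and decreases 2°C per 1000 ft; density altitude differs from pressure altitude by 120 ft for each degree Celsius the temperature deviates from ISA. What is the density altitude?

ISA temperature at 7900 ft = 15 − 2 × (7900/1000) = -0.8°C.
ISA deviation = -7 − (-0.8) = -6.2°C.
Density altitude = 7900 + 120 × (-6.2) = 7900 + (-744) = 7156 ft.

7156 ft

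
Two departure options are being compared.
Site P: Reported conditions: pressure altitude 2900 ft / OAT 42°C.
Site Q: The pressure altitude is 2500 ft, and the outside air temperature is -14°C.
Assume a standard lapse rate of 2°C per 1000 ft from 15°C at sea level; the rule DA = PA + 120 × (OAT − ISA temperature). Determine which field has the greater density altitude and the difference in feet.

Site P by 7216 ft

Site P: ISA temp = 9.2°C, deviation +32.8°C, DA = 2900 + 120 × 32.8 = 6836 ft.
Site Q: ISA temp = 10°C, deviation -24°C, DA = 2500 + 120 × (-24) = -380 ft.
Site P is higher by 6836 − (-380) = 7216 ft.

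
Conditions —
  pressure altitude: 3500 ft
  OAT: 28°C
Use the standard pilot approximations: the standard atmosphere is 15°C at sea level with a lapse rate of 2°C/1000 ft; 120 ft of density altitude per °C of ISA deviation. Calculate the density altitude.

ISA temperature at 3500 ft = 15 − 2 × (3500/1000) = 8°C.
ISA deviation = 28 − 8 = +20°C.
Density altitude = 3500 + 120 × (20) = 3500 + (+2400) = 5900 ft.

5900 ft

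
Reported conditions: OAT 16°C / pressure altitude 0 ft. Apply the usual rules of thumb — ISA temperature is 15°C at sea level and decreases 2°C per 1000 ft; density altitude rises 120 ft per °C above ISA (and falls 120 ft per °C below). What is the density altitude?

120 ft

ISA temperature at 0 ft = 15 − 2 × (0/1000) = 15°C.
ISA deviation = 16 − 15 = +1°C.
Density altitude = 0 + 120 × (1) = 0 + (+120) = 120 ft.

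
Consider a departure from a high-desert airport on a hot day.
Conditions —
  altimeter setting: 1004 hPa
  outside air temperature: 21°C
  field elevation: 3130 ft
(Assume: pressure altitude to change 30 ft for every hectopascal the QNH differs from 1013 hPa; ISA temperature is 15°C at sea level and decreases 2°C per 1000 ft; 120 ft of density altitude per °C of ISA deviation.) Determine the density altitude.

Pressure altitude = 3130 + (1013 − 1004) × 30 = 3130 + (+270) = 3400 ft.
ISA temperature at 3400 ft = 15 − 2 × (3400/1000) = 8.2°C.
ISA deviation = 21 − 8.2 = +12.8°C.
Density altitude = 3400 + 120 × (12.8) = 4936 ft.

4936 ft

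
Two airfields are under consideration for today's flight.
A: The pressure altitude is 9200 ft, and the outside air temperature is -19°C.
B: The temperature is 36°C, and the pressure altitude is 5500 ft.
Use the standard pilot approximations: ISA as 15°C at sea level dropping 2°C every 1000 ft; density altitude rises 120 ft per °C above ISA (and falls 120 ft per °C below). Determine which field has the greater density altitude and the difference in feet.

A: ISA temp = -3.4°C, deviation -15.6°C, DA = 9200 + 120 × (-15.6) = 7328 ft.
B: ISA temp = 4°C, deviation +32°C, DA = 5500 + 120 × 32 = 9340 ft.
B is higher by 9340 − 7328 = 2012 ft.

B by 2012 ft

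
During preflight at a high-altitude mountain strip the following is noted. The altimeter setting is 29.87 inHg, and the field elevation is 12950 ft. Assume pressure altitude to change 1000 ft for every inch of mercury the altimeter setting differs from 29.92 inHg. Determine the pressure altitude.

Pressure correction = (29.92 − 29.87) × 1000 = +50 ft.
Pressure altitude = 12950 + (+50) = 13000 ft.

13000 ft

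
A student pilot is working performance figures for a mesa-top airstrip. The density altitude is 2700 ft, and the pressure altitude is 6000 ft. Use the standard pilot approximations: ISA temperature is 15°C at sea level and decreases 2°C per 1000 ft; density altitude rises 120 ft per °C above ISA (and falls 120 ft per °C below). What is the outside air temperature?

Density altitude − pressure altitude = 2700 − 6000 = -3300 ft.
At 120 ft/°C that is an ISA deviation of -3300/120 = -27.5°C.
ISA temperature at 6000 ft = 15 − 2 × (6000/1000) = 3°C.
OAT = ISA + deviation = 3 + (-27.5) = -24.5°C.

-24.5°C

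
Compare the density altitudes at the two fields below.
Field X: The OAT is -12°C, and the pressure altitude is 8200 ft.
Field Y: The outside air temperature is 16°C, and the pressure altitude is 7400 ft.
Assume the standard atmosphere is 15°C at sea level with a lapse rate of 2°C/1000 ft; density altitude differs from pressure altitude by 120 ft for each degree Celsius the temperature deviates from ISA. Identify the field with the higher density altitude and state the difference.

Field X: ISA temp = -1.4°C, deviation -10.6°C, DA = 8200 + 120 × (-10.6) = 6928 ft.
Field Y: ISA temp = 0.2°C, deviation +15.8°C, DA = 7400 + 120 × 15.8 = 9296 ft.
Field Y is higher by 9296 − 6928 = 2368 ft.

Field Y by 2368 ft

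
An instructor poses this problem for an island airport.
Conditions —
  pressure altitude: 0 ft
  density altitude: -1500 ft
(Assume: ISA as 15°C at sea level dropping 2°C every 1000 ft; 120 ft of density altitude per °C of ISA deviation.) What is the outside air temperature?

2.5°C

Density altitude − pressure altitude = -1500 − 0 = -1500 ft.
At 120 ft/°C that is an ISA deviation of -1500/120 = -12.5°C.
ISA temperature at 0 ft = 15 − 2 × (0/1000) = 15°C.
OAT = ISA + deviation = 15 + (-12.5) = 2.5°C.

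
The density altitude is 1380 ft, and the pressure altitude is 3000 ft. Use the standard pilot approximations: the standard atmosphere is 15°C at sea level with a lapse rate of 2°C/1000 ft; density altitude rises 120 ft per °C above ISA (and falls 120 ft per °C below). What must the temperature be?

-4.5°C

Density altitude − pressure altitude = 1380 − 3000 = -1620 ft.
At 120 ft/°C that is an ISA deviation of -1620/120 = -13.5°C.
ISA temperature at 3000 ft = 15 − 2 × (3000/1000) = 9°C.
OAT = ISA + deviation = 9 + (-13.5) = -4.5°C.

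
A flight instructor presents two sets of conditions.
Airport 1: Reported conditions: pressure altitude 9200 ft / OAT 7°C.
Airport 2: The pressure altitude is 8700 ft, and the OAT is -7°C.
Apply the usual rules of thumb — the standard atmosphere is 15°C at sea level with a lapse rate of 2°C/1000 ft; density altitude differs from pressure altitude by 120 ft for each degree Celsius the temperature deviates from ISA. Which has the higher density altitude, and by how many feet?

Airport 1: ISA temp = -3.4°C, deviation +10.4°C, DA = 9200 + 120 × 10.4 = 10448 ft.
Airport 2: ISA temp = -2.4°C, deviation -4.6°C, DA = 8700 + 120 × (-4.6) = 8148 ft.
Airport 1 is higher by 10448 − 8148 = 2300 ft.

Airport 1 by 2300 ft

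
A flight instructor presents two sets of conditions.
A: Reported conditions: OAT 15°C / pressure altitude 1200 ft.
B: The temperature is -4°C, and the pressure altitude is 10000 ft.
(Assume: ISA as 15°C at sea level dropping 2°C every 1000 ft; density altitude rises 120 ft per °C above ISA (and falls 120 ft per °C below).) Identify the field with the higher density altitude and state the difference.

A: ISA temp = 12.6°C, deviation +2.4°C, DA = 1200 + 120 × 2.4 = 1488 ft.
B: ISA temp = -5°C, deviation +1°C, DA = 10000 + 120 × 1 = 10120 ft.
B is higher by 10120 − 1488 = 8632 ft.

B by 8632 ft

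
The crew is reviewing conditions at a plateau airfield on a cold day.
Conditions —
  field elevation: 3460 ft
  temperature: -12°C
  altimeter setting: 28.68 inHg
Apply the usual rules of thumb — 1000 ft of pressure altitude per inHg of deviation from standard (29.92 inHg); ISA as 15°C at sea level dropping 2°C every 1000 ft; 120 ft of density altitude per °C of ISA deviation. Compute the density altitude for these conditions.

Pressure altitude = 3460 + (29.92 − 28.68) × 1000 = 3460 + (+1240) = 4700 ft.
ISA temperature at 4700 ft = 15 − 2 × (4700/1000) = 5.6°C.
ISA deviation = -12 − 5.6 = -17.6°C.
Density altitude = 4700 + 120 × (-17.6) = 2588 ft.

2588 ft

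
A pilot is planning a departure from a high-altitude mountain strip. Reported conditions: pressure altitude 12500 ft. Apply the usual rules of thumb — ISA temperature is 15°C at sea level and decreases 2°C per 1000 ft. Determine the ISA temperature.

-10°C

ISA temperature = 15 − 2 × (12500/1000) = 15 − 25 = -10°C.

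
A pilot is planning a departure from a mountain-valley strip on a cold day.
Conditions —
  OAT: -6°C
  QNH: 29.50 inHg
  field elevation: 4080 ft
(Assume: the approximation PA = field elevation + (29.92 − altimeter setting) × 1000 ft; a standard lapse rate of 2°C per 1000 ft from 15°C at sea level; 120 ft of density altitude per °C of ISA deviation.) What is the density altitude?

Pressure altitude = 4080 + (29.92 − 29.50) × 1000 = 4080 + (+420) = 4500 ft.
ISA temperature at 4500 ft = 15 − 2 × (4500/1000) = 6°C.
ISA deviation = -6 − 6 = -12°C.
Density altitude = 4500 + 120 × (-12) = 3060 ft.

3060 ft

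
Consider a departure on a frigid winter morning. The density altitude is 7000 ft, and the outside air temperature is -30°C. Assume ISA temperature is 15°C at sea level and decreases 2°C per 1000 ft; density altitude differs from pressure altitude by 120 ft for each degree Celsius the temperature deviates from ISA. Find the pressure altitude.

10000 ft

DA = PA + 120 × (OAT − (15 − 2·PA/1000)) = PA + 120·OAT − 1800 + 0.24·PA = 1.24·PA + 120·OAT − 1800.
So 1.24·PA = 7000 − 120 × (-30) + 1800 = 12400.
PA = 12400 / 1.24 = 10000 ft.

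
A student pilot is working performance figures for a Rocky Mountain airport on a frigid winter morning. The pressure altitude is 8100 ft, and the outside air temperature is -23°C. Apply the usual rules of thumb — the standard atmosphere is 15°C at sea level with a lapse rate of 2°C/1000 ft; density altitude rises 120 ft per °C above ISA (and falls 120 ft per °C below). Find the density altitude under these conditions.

ISA temperature at 8100 ft = 15 − 2 × (8100/1000) = -1.2°C.
ISA deviation = -23 − (-1.2) = -21.8°C.
Density altitude = 8100 + 120 × (-21.8) = 8100 + (-2616) = 5484 ft.

5484 ft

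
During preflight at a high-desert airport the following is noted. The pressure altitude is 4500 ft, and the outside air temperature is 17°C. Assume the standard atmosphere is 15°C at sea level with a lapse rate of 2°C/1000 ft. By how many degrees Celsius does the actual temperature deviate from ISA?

ISA+11°C

ISA temperature at 4500 ft = 15 − 2 × (4500/1000) = 6°C.
Deviation = OAT − ISA = 17 − 6 = +11°C.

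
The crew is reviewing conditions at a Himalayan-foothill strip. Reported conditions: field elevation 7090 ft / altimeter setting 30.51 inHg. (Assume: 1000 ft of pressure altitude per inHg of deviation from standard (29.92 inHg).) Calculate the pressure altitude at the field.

Pressure correction = (29.92 − 30.51) × 1000 = -590 ft.
Pressure altitude = 7090 + (-590) = 6500 ft.

6500 ft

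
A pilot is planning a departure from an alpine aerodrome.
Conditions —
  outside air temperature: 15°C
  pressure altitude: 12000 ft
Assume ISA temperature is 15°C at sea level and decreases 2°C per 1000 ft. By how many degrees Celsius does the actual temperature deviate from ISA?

ISA temperature at 12000 ft = 15 − 2 × (12000/1000) = -9°C.
Deviation = OAT − ISA = 15 − (-9) = +24°C.

ISA+24°C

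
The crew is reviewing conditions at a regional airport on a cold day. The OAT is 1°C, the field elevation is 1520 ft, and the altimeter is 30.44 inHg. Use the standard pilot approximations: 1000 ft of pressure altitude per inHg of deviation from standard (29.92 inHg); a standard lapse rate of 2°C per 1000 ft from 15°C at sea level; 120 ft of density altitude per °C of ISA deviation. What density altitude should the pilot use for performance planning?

Pressure altitude = 1520 + (29.92 − 30.44) × 1000 = 1520 + (-520) = 1000 ft.
ISA temperature at 1000 ft = 15 − 2 × (1000/1000) = 13°C.
ISA deviation = 1 − 13 = -12°C.
Density altitude = 1000 + 120 × (-12) = -440 ft.

-440 ft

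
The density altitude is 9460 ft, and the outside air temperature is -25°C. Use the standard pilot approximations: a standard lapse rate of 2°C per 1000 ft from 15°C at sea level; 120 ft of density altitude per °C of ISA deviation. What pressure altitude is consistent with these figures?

DA = PA + 120 × (OAT − (15 − 2·PA/1000)) = PA + 120·OAT − 1800 + 0.24·PA = 1.24·PA + 120·OAT − 1800.
So 1.24·PA = 9460 − 120 × (-25) + 1800 = 14260.
PA = 14260 / 1.24 = 11500 ft.

11500 ft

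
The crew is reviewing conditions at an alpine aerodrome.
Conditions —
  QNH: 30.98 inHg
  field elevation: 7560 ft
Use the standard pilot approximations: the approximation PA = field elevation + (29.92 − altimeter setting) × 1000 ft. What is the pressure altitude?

Pressure correction = (29.92 − 30.98) × 1000 = -1060 ft.
Pressure altitude = 7560 + (-1060) = 6500 ft.

6500 ft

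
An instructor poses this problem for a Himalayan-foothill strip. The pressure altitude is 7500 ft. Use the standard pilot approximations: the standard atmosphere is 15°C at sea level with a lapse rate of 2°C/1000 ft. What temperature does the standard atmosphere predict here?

ISA temperature = 15 − 2 × (7500/1000) = 15 − 15 = 0°C.

0°C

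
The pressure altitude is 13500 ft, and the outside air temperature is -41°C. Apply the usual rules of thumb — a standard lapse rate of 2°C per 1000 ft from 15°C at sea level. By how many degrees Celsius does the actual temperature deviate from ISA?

ISA-29°C

ISA temperature at 13500 ft = 15 − 2 × (13500/1000) = -12°C.
Deviation = OAT − ISA = -41 − (-12) = -29°C.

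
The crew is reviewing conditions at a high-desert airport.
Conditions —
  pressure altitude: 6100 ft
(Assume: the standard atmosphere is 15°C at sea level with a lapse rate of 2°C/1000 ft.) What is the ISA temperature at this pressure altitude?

ISA temperature = 15 − 2 × (6100/1000) = 15 − 12.2 = 2.8°C.

2.8°C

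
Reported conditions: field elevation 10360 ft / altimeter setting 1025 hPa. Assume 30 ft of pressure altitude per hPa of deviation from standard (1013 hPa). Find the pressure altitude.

Pressure correction = (1013 − 1025) × 30 = -360 ft.
Pressure altitude = 10360 + (-360) = 10000 ft.

10000 ft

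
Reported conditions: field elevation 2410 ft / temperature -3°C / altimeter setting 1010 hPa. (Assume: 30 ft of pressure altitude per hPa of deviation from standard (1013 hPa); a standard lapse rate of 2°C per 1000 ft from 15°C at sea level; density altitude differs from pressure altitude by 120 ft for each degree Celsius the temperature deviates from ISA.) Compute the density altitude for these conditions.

940 ft

Pressure altitude = 2410 + (1013 − 1010) × 30 = 2410 + (+90) = 2500 ft.
ISA temperature at 2500 ft = 15 − 2 × (2500/1000) = 10°C.
ISA deviation = -3 − 10 = -13°C.
Density altitude = 2500 + 120 × (-13) = 940 ft.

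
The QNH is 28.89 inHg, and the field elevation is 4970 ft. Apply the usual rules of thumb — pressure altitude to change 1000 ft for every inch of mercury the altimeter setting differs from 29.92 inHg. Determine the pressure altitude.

Pressure correction = (29.92 − 28.89) × 1000 = +1030 ft.
Pressure altitude = 4970 + (+1030) = 6000 ft.

6000 ft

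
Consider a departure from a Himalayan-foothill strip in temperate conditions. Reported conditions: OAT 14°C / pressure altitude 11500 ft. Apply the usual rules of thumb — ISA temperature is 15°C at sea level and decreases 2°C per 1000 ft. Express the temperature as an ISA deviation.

ISA+22°C

ISA temperature at 11500 ft = 15 − 2 × (11500/1000) = -8°C.
Deviation = OAT − ISA = 14 − (-8) = +22°C.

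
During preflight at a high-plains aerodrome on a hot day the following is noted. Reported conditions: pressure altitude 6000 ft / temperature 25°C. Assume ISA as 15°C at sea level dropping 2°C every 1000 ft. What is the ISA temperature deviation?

ISA temperature at 6000 ft = 15 − 2 × (6000/1000) = 3°C.
Deviation = OAT − ISA = 25 − 3 = +22°C.

ISA+22°C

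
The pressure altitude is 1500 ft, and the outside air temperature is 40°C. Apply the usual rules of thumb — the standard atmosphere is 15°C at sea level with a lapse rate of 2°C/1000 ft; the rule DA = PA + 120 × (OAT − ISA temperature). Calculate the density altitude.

4860 ft

ISA temperature at 1500 ft = 15 − 2 × (1500/1000) = 12°C.
ISA deviation = 40 − 12 = +28°C.
Density altitude = 1500 + 120 × (28) = 1500 + (+3360) = 4860 ft.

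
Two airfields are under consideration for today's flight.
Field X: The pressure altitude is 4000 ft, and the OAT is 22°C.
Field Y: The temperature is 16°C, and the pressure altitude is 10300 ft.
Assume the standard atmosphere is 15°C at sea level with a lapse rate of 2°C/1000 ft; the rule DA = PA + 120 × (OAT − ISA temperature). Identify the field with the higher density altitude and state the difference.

Field Y by 7092 ft

Field X: ISA temp = 7°C, deviation +15°C, DA = 4000 + 120 × 15 = 5800 ft.
Field Y: ISA temp = -5.6°C, deviation +21.6°C, DA = 10300 + 120 × 21.6 = 12892 ft.
Field Y is higher by 12892 − 5800 = 7092 ft.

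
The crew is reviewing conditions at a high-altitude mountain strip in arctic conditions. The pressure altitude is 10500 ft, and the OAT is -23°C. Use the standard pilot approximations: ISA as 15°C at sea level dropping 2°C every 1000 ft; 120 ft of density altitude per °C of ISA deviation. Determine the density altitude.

8460 ft

ISA temperature at 10500 ft = 15 − 2 × (10500/1000) = -6°C.
ISA deviation = -23 − (-6) = -17°C.
Density altitude = 10500 + 120 × (-17) = 10500 + (-2040) = 8460 ft.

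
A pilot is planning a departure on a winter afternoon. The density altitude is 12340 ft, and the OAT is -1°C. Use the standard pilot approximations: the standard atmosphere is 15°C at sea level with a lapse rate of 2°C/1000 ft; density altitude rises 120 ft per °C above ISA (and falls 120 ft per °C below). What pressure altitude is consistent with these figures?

11500 ft

DA = PA + 120 × (OAT − (15 − 2·PA/1000)) = PA + 120·OAT − 1800 + 0.24·PA = 1.24·PA + 120·OAT − 1800.
So 1.24·PA = 12340 − 120 × (-1) + 1800 = 14260.
PA = 14260 / 1.24 = 11500 ft.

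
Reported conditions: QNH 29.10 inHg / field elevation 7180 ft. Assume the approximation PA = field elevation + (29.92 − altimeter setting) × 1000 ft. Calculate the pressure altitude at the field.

Pressure correction = (29.92 − 29.10) × 1000 = +820 ft.
Pressure altitude = 7180 + (+820) = 8000 ft.

8000 ft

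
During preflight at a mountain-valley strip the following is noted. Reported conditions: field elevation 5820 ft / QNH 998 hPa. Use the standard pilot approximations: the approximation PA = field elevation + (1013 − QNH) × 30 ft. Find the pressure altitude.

Pressure correction = (1013 − 998) × 30 = +450 ft.
Pressure altitude = 5820 + (+450) = 6270 ft.

6270 ft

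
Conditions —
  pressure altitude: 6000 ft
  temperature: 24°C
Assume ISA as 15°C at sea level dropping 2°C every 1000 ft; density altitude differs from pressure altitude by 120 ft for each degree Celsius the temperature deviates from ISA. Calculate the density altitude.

ISA temperature at 6000 ft = 15 − 2 × (6000/1000) = 3°C.
ISA deviation = 24 − 3 = +21°C.
Density altitude = 6000 + 120 × (21) = 6000 + (+2520) = 8520 ft.

8520 ft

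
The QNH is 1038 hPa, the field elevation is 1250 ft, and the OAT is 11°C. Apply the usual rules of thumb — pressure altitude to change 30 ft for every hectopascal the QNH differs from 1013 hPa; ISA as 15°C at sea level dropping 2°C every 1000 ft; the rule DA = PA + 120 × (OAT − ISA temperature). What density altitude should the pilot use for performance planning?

Pressure altitude = 1250 + (1013 − 1038) × 30 = 1250 + (-750) = 500 ft.
ISA temperature at 500 ft = 15 − 2 × (500/1000) = 14°C.
ISA deviation = 11 − 14 = -3°C.
Density altitude = 500 + 120 × (-3) = 140 ft.

140 ft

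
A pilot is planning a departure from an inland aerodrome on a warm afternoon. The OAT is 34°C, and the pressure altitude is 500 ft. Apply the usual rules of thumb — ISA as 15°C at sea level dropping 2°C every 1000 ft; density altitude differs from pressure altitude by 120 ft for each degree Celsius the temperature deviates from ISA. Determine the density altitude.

2900 ft

ISA temperature at 500 ft = 15 − 2 × (500/1000) = 14°C.
ISA deviation = 34 − 14 = +20°C.
Density altitude = 500 + 120 × (20) = 500 + (+2400) = 2900 ft.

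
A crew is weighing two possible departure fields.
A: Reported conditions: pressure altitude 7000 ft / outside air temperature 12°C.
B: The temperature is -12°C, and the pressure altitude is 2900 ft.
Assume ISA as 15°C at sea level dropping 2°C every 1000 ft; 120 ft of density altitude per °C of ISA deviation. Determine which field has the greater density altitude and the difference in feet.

A by 7964 ft

A: ISA temp = 1°C, deviation +11°C, DA = 7000 + 120 × 11 = 8320 ft.
B: ISA temp = 9.2°C, deviation -21.2°C, DA = 2900 + 120 × (-21.2) = 356 ft.
A is higher by 8320 − 356 = 7964 ft.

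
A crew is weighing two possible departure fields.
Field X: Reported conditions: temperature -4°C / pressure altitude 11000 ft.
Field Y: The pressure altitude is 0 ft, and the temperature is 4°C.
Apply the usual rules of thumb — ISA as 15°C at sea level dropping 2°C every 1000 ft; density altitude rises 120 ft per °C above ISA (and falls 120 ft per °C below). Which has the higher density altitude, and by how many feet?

Field X by 12680 ft

Field X: ISA temp = -7°C, deviation +3°C, DA = 11000 + 120 × 3 = 11360 ft.
Field Y: ISA temp = 15°C, deviation -11°C, DA = 0 + 120 × (-11) = -1320 ft.
Field X is higher by 11360 − (-1320) = 12680 ft.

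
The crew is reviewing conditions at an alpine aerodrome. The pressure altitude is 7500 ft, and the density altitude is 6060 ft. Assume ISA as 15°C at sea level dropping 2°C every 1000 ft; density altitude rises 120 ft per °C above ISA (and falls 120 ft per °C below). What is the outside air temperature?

Density altitude − pressure altitude = 6060 − 7500 = -1440 ft.
At 120 ft/°C that is an ISA deviation of -1440/120 = -12°C.
ISA temperature at 7500 ft = 15 − 2 × (7500/1000) = 0°C.
OAT = ISA + deviation = 0 + (-12) = -12°C.

-12°C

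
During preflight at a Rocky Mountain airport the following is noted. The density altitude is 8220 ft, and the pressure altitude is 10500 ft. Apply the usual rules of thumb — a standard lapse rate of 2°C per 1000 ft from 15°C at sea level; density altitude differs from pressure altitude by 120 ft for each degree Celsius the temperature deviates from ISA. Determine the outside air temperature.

Density altitude − pressure altitude = 8220 − 10500 = -2280 ft.
At 120 ft/°C that is an ISA deviation of -2280/120 = -19°C.
ISA temperature at 10500 ft = 15 − 2 × (10500/1000) = -6°C.
OAT = ISA + deviation = -6 + (-19) = -25°C.

-25°C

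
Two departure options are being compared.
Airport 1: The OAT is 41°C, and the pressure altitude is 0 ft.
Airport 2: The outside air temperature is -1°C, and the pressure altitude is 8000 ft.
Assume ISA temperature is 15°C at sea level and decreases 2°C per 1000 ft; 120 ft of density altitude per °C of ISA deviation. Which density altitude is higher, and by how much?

Airport 2 by 4880 ft

Airport 1: ISA temp = 15°C, deviation +26°C, DA = 0 + 120 × 26 = 3120 ft.
Airport 2: ISA temp = -1°C, deviation 0°C, DA = 8000 + 120 × 0 = 8000 ft.
Airport 2 is higher by 8000 − 3120 = 4880 ft.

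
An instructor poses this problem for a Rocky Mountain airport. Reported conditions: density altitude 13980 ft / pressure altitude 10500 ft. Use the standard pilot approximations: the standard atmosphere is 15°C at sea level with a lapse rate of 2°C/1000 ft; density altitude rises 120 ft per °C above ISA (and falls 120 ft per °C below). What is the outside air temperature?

Density altitude − pressure altitude = 13980 − 10500 = +3480 ft.
At 120 ft/°C that is an ISA deviation of 3480/120 = +29°C.
ISA temperature at 10500 ft = 15 − 2 × (10500/1000) = -6°C.
OAT = ISA + deviation = -6 + (+29) = 23°C.

23°C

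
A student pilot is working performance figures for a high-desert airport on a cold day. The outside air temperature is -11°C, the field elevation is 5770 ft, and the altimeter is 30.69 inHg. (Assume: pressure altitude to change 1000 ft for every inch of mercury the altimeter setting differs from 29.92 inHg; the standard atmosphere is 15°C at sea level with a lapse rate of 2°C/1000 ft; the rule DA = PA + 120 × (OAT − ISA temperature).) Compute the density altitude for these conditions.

3080 ft

Pressure altitude = 5770 + (29.92 − 30.69) × 1000 = 5770 + (-770) = 5000 ft.
ISA temperature at 5000 ft = 15 − 2 × (5000/1000) = 5°C.
ISA deviation = -11 − 5 = -16°C.
Density altitude = 5000 + 120 × (-16) = 3080 ft.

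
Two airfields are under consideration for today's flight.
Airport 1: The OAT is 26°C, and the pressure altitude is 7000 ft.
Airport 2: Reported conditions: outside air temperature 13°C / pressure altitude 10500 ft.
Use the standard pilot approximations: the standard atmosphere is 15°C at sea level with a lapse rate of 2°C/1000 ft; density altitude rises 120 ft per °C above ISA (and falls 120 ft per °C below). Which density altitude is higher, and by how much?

Airport 1: ISA temp = 1°C, deviation +25°C, DA = 7000 + 120 × 25 = 10000 ft.
Airport 2: ISA temp = -6°C, deviation +19°C, DA = 10500 + 120 × 19 = 12780 ft.
Airport 2 is higher by 12780 − 10000 = 2780 ft.

Airport 2 by 2780 ft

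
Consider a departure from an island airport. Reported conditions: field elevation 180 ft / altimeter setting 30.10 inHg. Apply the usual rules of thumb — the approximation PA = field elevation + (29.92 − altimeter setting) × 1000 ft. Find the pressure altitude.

Pressure correction = (29.92 − 30.10) × 1000 = -180 ft.
Pressure altitude = 180 + (-180) = 0 ft.

0 ft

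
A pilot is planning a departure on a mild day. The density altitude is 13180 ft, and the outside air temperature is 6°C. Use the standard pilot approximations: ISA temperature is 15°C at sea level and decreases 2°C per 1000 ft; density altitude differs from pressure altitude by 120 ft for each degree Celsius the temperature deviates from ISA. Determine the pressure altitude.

11500 ft

DA = PA + 120 × (OAT − (15 − 2·PA/1000)) = PA + 120·OAT − 1800 + 0.24·PA = 1.24·PA + 120·OAT − 1800.
So 1.24·PA = 13180 − 120 × 6 + 1800 = 14260.
PA = 14260 / 1.24 = 11500 ft.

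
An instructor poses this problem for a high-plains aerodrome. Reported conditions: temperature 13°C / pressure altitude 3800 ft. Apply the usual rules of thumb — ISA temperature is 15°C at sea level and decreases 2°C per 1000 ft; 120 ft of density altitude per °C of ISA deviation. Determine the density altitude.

4472 ft

ISA temperature at 3800 ft = 15 − 2 × (3800/1000) = 7.4°C.
ISA deviation = 13 − 7.4 = +5.6°C.
Density altitude = 3800 + 120 × (5.6) = 3800 + (+672) = 4472 ft.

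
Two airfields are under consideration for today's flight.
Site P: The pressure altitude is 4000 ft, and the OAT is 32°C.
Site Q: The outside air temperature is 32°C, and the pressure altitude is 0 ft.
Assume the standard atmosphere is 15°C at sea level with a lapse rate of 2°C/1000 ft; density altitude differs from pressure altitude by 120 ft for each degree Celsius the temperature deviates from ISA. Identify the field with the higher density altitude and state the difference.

Site P: ISA temp = 7°C, deviation +25°C, DA = 4000 + 120 × 25 = 7000 ft.
Site Q: ISA temp = 15°C, deviation +17°C, DA = 0 + 120 × 17 = 2040 ft.
Site P is higher by 7000 − 2040 = 4960 ft.

Site P by 4960 ft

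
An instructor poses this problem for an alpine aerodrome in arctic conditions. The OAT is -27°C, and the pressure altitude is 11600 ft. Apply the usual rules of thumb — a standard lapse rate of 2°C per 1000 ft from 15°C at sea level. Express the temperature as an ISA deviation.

ISA-18.8°C

ISA temperature at 11600 ft = 15 − 2 × (11600/1000) = -8.2°C.
Deviation = OAT − ISA = -27 − (-8.2) = -18.8°C.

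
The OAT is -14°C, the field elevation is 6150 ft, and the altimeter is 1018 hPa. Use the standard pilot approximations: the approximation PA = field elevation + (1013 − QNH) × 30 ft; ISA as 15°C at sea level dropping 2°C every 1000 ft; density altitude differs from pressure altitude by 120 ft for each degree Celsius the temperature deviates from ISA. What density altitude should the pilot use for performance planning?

3960 ft

Pressure altitude = 6150 + (1013 − 1018) × 30 = 6150 + (-150) = 6000 ft.
ISA temperature at 6000 ft = 15 − 2 × (6000/1000) = 3°C.
ISA deviation = -14 − 3 = -17°C.
Density altitude = 6000 + 120 × (-17) = 3960 ft.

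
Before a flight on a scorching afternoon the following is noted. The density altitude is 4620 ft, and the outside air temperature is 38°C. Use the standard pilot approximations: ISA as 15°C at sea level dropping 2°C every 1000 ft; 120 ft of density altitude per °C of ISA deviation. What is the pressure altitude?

DA = PA + 120 × (OAT − (15 − 2·PA/1000)) = PA + 120·OAT − 1800 + 0.24·PA = 1.24·PA + 120·OAT − 1800.
So 1.24·PA = 4620 − 120 × 38 + 1800 = 1860.
PA = 1860 / 1.24 = 1500 ft.

1500 ft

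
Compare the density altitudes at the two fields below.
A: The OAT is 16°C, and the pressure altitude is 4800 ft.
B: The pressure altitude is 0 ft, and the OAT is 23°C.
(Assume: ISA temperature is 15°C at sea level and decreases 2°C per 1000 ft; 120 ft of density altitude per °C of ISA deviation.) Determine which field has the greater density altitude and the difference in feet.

A by 5112 ft

A: ISA temp = 5.4°C, deviation +10.6°C, DA = 4800 + 120 × 10.6 = 6072 ft.
B: ISA temp = 15°C, deviation +8°C, DA = 0 + 120 × 8 = 960 ft.
A is higher by 6072 − 960 = 5112 ft.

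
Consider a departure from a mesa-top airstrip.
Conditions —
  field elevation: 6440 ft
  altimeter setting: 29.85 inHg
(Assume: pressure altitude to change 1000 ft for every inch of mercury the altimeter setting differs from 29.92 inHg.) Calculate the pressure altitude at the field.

Pressure correction = (29.92 − 29.85) × 1000 = +70 ft.
Pressure altitude = 6440 + (+70) = 6510 ft.

6510 ft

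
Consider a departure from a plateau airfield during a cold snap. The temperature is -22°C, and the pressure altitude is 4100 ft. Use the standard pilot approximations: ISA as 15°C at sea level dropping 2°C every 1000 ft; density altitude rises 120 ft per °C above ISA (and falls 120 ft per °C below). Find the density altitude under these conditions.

644 ft

ISA temperature at 4100 ft = 15 − 2 × (4100/1000) = 6.8°C.
ISA deviation = -22 − 6.8 = -28.8°C.
Density altitude = 4100 + 120 × (-28.8) = 4100 + (-3456) = 644 ft.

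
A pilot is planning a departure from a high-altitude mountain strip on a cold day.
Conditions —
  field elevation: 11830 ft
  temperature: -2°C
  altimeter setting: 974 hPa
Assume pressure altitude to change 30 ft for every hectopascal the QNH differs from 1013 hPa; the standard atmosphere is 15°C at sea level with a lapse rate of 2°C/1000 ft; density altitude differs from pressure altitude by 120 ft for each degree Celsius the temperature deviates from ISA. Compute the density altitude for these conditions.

14080 ft

Pressure altitude = 11830 + (1013 − 974) × 30 = 11830 + (+1170) = 13000 ft.
ISA temperature at 13000 ft = 15 − 2 × (13000/1000) = -11°C.
ISA deviation = -2 − (-11) = +9°C.
Density altitude = 13000 + 120 × (9) = 14080 ft.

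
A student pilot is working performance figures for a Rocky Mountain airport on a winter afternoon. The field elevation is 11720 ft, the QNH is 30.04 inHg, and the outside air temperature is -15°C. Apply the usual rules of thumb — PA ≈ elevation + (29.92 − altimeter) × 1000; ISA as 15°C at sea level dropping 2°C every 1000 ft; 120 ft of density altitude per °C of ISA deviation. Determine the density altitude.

Pressure altitude = 11720 + (29.92 − 30.04) × 1000 = 11720 + (-120) = 11600 ft.
ISA temperature at 11600 ft = 15 − 2 × (11600/1000) = -8.2°C.
ISA deviation = -15 − (-8.2) = -6.8°C.
Density altitude = 11600 + 120 × (-6.8) = 10784 ft.

10784 ft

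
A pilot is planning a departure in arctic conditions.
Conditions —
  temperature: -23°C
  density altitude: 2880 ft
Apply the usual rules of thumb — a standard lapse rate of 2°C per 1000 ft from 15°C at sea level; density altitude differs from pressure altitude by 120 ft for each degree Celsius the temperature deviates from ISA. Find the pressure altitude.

DA = PA + 120 × (OAT − (15 − 2·PA/1000)) = PA + 120·OAT − 1800 + 0.24·PA = 1.24·PA + 120·OAT − 1800.
So 1.24·PA = 2880 − 120 × (-23) + 1800 = 7440.
PA = 7440 / 1.24 = 6000 ft.

6000 ft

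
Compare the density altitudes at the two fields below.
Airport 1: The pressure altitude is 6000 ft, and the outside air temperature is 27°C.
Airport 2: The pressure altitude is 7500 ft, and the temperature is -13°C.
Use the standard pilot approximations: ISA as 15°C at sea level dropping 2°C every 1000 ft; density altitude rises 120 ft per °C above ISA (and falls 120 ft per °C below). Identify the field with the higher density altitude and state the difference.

Airport 1 by 2940 ft

Airport 1: ISA temp = 3°C, deviation +24°C, DA = 6000 + 120 × 24 = 8880 ft.
Airport 2: ISA temp = 0°C, deviation -13°C, DA = 7500 + 120 × (-13) = 5940 ft.
Airport 1 is higher by 8880 − 5940 = 2940 ft.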